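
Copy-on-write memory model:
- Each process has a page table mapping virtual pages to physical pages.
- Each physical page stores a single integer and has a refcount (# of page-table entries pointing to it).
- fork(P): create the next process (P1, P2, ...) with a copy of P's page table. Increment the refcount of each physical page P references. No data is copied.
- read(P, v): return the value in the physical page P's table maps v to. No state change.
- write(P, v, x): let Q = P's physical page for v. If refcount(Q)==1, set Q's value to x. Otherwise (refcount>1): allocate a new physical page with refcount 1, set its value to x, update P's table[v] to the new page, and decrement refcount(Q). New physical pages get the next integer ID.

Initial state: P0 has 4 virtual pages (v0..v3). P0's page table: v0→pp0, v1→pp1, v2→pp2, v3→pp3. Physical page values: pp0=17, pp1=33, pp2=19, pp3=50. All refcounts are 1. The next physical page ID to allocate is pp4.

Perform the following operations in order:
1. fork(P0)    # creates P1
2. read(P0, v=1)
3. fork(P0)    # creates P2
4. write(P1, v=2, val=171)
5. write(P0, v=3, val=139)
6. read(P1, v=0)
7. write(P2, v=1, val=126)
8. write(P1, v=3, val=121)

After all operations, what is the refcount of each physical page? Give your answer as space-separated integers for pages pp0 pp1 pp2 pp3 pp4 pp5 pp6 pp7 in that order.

Op 1: fork(P0) -> P1. 4 ppages; refcounts: pp0:2 pp1:2 pp2:2 pp3:2
Op 2: read(P0, v1) -> 33. No state change.
Op 3: fork(P0) -> P2. 4 ppages; refcounts: pp0:3 pp1:3 pp2:3 pp3:3
Op 4: write(P1, v2, 171). refcount(pp2)=3>1 -> COPY to pp4. 5 ppages; refcounts: pp0:3 pp1:3 pp2:2 pp3:3 pp4:1
Op 5: write(P0, v3, 139). refcount(pp3)=3>1 -> COPY to pp5. 6 ppages; refcounts: pp0:3 pp1:3 pp2:2 pp3:2 pp4:1 pp5:1
Op 6: read(P1, v0) -> 17. No state change.
Op 7: write(P2, v1, 126). refcount(pp1)=3>1 -> COPY to pp6. 7 ppages; refcounts: pp0:3 pp1:2 pp2:2 pp3:2 pp4:1 pp5:1 pp6:1
Op 8: write(P1, v3, 121). refcount(pp3)=2>1 -> COPY to pp7. 8 ppages; refcounts: pp0:3 pp1:2 pp2:2 pp3:1 pp4:1 pp5:1 pp6:1 pp7:1

Answer: 3 2 2 1 1 1 1 1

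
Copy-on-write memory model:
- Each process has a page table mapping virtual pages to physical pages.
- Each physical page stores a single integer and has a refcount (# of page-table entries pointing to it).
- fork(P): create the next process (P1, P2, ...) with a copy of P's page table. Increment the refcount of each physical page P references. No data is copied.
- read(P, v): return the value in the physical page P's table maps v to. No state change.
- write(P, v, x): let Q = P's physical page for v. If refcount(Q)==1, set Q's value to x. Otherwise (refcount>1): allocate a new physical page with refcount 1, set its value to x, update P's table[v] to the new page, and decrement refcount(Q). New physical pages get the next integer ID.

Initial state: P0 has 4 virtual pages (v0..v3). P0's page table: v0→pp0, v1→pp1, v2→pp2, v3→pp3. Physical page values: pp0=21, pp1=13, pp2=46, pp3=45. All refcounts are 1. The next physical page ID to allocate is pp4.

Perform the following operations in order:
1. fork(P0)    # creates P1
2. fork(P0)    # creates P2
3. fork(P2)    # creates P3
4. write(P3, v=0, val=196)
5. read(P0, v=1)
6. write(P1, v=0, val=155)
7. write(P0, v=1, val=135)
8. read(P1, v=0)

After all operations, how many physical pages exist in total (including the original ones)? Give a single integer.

Answer: 7

Derivation:
Op 1: fork(P0) -> P1. 4 ppages; refcounts: pp0:2 pp1:2 pp2:2 pp3:2
Op 2: fork(P0) -> P2. 4 ppages; refcounts: pp0:3 pp1:3 pp2:3 pp3:3
Op 3: fork(P2) -> P3. 4 ppages; refcounts: pp0:4 pp1:4 pp2:4 pp3:4
Op 4: write(P3, v0, 196). refcount(pp0)=4>1 -> COPY to pp4. 5 ppages; refcounts: pp0:3 pp1:4 pp2:4 pp3:4 pp4:1
Op 5: read(P0, v1) -> 13. No state change.
Op 6: write(P1, v0, 155). refcount(pp0)=3>1 -> COPY to pp5. 6 ppages; refcounts: pp0:2 pp1:4 pp2:4 pp3:4 pp4:1 pp5:1
Op 7: write(P0, v1, 135). refcount(pp1)=4>1 -> COPY to pp6. 7 ppages; refcounts: pp0:2 pp1:3 pp2:4 pp3:4 pp4:1 pp5:1 pp6:1
Op 8: read(P1, v0) -> 155. No state change.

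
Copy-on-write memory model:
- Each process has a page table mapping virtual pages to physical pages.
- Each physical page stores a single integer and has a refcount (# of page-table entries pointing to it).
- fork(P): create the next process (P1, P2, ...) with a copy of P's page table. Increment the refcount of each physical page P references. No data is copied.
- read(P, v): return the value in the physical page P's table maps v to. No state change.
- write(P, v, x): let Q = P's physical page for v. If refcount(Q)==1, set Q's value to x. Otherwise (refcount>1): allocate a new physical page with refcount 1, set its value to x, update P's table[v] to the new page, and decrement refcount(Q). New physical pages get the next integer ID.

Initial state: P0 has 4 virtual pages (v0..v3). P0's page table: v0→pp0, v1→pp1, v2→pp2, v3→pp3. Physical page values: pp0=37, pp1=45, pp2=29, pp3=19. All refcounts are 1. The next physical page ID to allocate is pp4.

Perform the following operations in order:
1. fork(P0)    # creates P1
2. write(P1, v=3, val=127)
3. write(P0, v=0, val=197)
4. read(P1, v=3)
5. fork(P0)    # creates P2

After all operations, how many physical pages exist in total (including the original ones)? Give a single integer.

Op 1: fork(P0) -> P1. 4 ppages; refcounts: pp0:2 pp1:2 pp2:2 pp3:2
Op 2: write(P1, v3, 127). refcount(pp3)=2>1 -> COPY to pp4. 5 ppages; refcounts: pp0:2 pp1:2 pp2:2 pp3:1 pp4:1
Op 3: write(P0, v0, 197). refcount(pp0)=2>1 -> COPY to pp5. 6 ppages; refcounts: pp0:1 pp1:2 pp2:2 pp3:1 pp4:1 pp5:1
Op 4: read(P1, v3) -> 127. No state change.
Op 5: fork(P0) -> P2. 6 ppages; refcounts: pp0:1 pp1:3 pp2:3 pp3:2 pp4:1 pp5:2

Answer: 6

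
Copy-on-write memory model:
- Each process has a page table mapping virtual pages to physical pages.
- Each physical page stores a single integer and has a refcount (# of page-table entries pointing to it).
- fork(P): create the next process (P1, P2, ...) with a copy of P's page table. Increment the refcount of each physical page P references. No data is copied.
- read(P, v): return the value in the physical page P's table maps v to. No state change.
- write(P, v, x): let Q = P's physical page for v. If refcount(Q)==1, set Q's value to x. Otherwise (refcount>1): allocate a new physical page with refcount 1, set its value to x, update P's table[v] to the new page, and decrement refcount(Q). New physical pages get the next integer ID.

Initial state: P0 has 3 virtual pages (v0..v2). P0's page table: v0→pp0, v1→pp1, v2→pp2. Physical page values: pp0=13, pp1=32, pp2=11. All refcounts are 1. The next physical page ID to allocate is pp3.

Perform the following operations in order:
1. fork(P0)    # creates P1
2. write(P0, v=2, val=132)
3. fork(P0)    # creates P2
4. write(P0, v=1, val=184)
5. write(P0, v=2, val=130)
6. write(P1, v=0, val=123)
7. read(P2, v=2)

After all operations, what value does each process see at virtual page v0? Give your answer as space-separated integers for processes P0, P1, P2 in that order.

Answer: 13 123 13

Derivation:
Op 1: fork(P0) -> P1. 3 ppages; refcounts: pp0:2 pp1:2 pp2:2
Op 2: write(P0, v2, 132). refcount(pp2)=2>1 -> COPY to pp3. 4 ppages; refcounts: pp0:2 pp1:2 pp2:1 pp3:1
Op 3: fork(P0) -> P2. 4 ppages; refcounts: pp0:3 pp1:3 pp2:1 pp3:2
Op 4: write(P0, v1, 184). refcount(pp1)=3>1 -> COPY to pp4. 5 ppages; refcounts: pp0:3 pp1:2 pp2:1 pp3:2 pp4:1
Op 5: write(P0, v2, 130). refcount(pp3)=2>1 -> COPY to pp5. 6 ppages; refcounts: pp0:3 pp1:2 pp2:1 pp3:1 pp4:1 pp5:1
Op 6: write(P1, v0, 123). refcount(pp0)=3>1 -> COPY to pp6. 7 ppages; refcounts: pp0:2 pp1:2 pp2:1 pp3:1 pp4:1 pp5:1 pp6:1
Op 7: read(P2, v2) -> 132. No state change.
P0: v0 -> pp0 = 13
P1: v0 -> pp6 = 123
P2: v0 -> pp0 = 13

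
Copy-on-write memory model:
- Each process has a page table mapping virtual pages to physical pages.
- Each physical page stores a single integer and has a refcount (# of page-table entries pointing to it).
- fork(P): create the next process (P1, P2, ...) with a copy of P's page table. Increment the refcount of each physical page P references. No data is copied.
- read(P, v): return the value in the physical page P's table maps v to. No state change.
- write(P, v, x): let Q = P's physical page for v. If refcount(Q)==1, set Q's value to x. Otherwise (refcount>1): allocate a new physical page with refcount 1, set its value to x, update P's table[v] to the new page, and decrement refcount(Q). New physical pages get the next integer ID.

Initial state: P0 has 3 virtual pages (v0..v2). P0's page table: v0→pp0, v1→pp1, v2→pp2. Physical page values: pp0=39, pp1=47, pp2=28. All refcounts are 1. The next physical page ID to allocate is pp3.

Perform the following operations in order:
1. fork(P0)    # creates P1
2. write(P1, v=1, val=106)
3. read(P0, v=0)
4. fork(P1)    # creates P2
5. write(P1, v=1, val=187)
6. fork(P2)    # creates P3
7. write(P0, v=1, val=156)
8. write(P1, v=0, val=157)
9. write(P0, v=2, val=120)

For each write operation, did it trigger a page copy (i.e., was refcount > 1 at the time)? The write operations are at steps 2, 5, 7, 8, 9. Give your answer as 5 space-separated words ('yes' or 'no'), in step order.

Op 1: fork(P0) -> P1. 3 ppages; refcounts: pp0:2 pp1:2 pp2:2
Op 2: write(P1, v1, 106). refcount(pp1)=2>1 -> COPY to pp3. 4 ppages; refcounts: pp0:2 pp1:1 pp2:2 pp3:1
Op 3: read(P0, v0) -> 39. No state change.
Op 4: fork(P1) -> P2. 4 ppages; refcounts: pp0:3 pp1:1 pp2:3 pp3:2
Op 5: write(P1, v1, 187). refcount(pp3)=2>1 -> COPY to pp4. 5 ppages; refcounts: pp0:3 pp1:1 pp2:3 pp3:1 pp4:1
Op 6: fork(P2) -> P3. 5 ppages; refcounts: pp0:4 pp1:1 pp2:4 pp3:2 pp4:1
Op 7: write(P0, v1, 156). refcount(pp1)=1 -> write in place. 5 ppages; refcounts: pp0:4 pp1:1 pp2:4 pp3:2 pp4:1
Op 8: write(P1, v0, 157). refcount(pp0)=4>1 -> COPY to pp5. 6 ppages; refcounts: pp0:3 pp1:1 pp2:4 pp3:2 pp4:1 pp5:1
Op 9: write(P0, v2, 120). refcount(pp2)=4>1 -> COPY to pp6. 7 ppages; refcounts: pp0:3 pp1:1 pp2:3 pp3:2 pp4:1 pp5:1 pp6:1

yes yes no yes yes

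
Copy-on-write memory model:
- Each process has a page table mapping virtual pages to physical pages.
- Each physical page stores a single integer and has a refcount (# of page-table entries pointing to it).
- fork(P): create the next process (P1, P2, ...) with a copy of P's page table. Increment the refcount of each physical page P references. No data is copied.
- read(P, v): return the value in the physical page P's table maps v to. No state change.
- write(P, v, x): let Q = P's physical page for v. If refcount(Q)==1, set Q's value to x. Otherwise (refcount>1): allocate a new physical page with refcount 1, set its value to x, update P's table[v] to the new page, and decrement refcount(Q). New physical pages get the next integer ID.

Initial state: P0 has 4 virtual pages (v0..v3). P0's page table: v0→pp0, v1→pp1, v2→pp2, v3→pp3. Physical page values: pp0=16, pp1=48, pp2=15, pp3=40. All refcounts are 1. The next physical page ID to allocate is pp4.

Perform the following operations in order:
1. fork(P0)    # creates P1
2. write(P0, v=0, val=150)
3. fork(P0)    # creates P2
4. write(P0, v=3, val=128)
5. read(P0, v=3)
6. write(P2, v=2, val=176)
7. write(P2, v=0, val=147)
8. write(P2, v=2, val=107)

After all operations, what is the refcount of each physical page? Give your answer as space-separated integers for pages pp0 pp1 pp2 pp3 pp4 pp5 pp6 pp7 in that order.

Answer: 1 3 2 2 1 1 1 1

Derivation:
Op 1: fork(P0) -> P1. 4 ppages; refcounts: pp0:2 pp1:2 pp2:2 pp3:2
Op 2: write(P0, v0, 150). refcount(pp0)=2>1 -> COPY to pp4. 5 ppages; refcounts: pp0:1 pp1:2 pp2:2 pp3:2 pp4:1
Op 3: fork(P0) -> P2. 5 ppages; refcounts: pp0:1 pp1:3 pp2:3 pp3:3 pp4:2
Op 4: write(P0, v3, 128). refcount(pp3)=3>1 -> COPY to pp5. 6 ppages; refcounts: pp0:1 pp1:3 pp2:3 pp3:2 pp4:2 pp5:1
Op 5: read(P0, v3) -> 128. No state change.
Op 6: write(P2, v2, 176). refcount(pp2)=3>1 -> COPY to pp6. 7 ppages; refcounts: pp0:1 pp1:3 pp2:2 pp3:2 pp4:2 pp5:1 pp6:1
Op 7: write(P2, v0, 147). refcount(pp4)=2>1 -> COPY to pp7. 8 ppages; refcounts: pp0:1 pp1:3 pp2:2 pp3:2 pp4:1 pp5:1 pp6:1 pp7:1
Op 8: write(P2, v2, 107). refcount(pp6)=1 -> write in place. 8 ppages; refcounts: pp0:1 pp1:3 pp2:2 pp3:2 pp4:1 pp5:1 pp6:1 pp7:1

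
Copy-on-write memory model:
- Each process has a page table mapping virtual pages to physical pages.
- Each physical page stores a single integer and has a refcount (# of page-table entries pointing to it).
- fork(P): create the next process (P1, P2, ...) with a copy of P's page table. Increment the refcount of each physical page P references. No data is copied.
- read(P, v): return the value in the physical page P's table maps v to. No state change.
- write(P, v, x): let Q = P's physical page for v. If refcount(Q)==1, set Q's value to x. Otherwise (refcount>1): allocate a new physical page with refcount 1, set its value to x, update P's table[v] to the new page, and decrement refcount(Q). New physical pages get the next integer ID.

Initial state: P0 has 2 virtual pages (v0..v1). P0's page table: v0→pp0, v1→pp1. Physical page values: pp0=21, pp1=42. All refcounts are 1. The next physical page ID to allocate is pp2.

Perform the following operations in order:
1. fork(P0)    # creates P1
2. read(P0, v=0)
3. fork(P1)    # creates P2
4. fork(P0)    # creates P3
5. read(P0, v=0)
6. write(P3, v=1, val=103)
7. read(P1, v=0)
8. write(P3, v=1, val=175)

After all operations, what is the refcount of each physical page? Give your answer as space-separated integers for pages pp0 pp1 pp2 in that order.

Op 1: fork(P0) -> P1. 2 ppages; refcounts: pp0:2 pp1:2
Op 2: read(P0, v0) -> 21. No state change.
Op 3: fork(P1) -> P2. 2 ppages; refcounts: pp0:3 pp1:3
Op 4: fork(P0) -> P3. 2 ppages; refcounts: pp0:4 pp1:4
Op 5: read(P0, v0) -> 21. No state change.
Op 6: write(P3, v1, 103). refcount(pp1)=4>1 -> COPY to pp2. 3 ppages; refcounts: pp0:4 pp1:3 pp2:1
Op 7: read(P1, v0) -> 21. No state change.
Op 8: write(P3, v1, 175). refcount(pp2)=1 -> write in place. 3 ppages; refcounts: pp0:4 pp1:3 pp2:1

Answer: 4 3 1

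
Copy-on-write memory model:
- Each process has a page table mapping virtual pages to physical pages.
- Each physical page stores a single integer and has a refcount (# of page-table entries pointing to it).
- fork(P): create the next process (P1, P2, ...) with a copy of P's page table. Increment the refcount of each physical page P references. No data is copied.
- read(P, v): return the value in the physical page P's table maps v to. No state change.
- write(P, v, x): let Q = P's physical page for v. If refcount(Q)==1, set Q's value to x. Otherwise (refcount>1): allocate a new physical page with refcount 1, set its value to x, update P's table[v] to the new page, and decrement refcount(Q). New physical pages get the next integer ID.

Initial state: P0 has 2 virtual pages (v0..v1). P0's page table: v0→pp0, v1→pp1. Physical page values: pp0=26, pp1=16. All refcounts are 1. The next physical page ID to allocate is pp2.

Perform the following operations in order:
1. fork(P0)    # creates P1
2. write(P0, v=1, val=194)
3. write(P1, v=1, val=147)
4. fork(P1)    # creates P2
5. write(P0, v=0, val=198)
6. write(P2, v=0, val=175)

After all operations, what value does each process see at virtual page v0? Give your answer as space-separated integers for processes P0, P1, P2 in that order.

Op 1: fork(P0) -> P1. 2 ppages; refcounts: pp0:2 pp1:2
Op 2: write(P0, v1, 194). refcount(pp1)=2>1 -> COPY to pp2. 3 ppages; refcounts: pp0:2 pp1:1 pp2:1
Op 3: write(P1, v1, 147). refcount(pp1)=1 -> write in place. 3 ppages; refcounts: pp0:2 pp1:1 pp2:1
Op 4: fork(P1) -> P2. 3 ppages; refcounts: pp0:3 pp1:2 pp2:1
Op 5: write(P0, v0, 198). refcount(pp0)=3>1 -> COPY to pp3. 4 ppages; refcounts: pp0:2 pp1:2 pp2:1 pp3:1
Op 6: write(P2, v0, 175). refcount(pp0)=2>1 -> COPY to pp4. 5 ppages; refcounts: pp0:1 pp1:2 pp2:1 pp3:1 pp4:1
P0: v0 -> pp3 = 198
P1: v0 -> pp0 = 26
P2: v0 -> pp4 = 175

Answer: 198 26 175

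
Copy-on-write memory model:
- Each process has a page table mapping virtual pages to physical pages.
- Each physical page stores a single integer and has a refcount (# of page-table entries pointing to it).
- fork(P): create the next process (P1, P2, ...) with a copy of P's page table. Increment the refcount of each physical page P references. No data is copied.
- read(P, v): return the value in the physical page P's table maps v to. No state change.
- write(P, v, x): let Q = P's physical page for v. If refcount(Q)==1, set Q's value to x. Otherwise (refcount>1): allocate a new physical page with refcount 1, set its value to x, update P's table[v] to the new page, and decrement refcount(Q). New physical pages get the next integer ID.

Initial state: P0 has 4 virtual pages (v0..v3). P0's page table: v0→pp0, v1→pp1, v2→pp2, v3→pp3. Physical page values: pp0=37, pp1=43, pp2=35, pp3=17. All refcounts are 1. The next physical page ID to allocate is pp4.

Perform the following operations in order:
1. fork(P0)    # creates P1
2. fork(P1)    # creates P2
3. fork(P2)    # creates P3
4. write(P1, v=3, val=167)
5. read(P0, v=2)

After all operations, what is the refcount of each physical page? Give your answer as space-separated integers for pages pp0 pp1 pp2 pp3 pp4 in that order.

Op 1: fork(P0) -> P1. 4 ppages; refcounts: pp0:2 pp1:2 pp2:2 pp3:2
Op 2: fork(P1) -> P2. 4 ppages; refcounts: pp0:3 pp1:3 pp2:3 pp3:3
Op 3: fork(P2) -> P3. 4 ppages; refcounts: pp0:4 pp1:4 pp2:4 pp3:4
Op 4: write(P1, v3, 167). refcount(pp3)=4>1 -> COPY to pp4. 5 ppages; refcounts: pp0:4 pp1:4 pp2:4 pp3:3 pp4:1
Op 5: read(P0, v2) -> 35. No state change.

Answer: 4 4 4 3 1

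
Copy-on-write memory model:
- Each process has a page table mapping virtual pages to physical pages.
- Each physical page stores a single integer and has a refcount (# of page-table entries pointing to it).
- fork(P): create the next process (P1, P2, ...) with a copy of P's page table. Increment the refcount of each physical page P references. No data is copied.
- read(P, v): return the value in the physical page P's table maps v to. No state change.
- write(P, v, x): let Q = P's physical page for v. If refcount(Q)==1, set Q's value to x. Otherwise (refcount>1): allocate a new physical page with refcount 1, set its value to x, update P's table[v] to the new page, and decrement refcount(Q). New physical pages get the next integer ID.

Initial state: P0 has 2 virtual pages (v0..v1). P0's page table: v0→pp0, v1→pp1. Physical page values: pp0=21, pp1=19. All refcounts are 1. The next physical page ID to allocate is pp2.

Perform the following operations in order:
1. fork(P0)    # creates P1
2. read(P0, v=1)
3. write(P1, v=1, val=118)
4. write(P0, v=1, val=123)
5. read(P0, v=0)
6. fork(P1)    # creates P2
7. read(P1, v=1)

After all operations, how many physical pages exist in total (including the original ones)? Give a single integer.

Op 1: fork(P0) -> P1. 2 ppages; refcounts: pp0:2 pp1:2
Op 2: read(P0, v1) -> 19. No state change.
Op 3: write(P1, v1, 118). refcount(pp1)=2>1 -> COPY to pp2. 3 ppages; refcounts: pp0:2 pp1:1 pp2:1
Op 4: write(P0, v1, 123). refcount(pp1)=1 -> write in place. 3 ppages; refcounts: pp0:2 pp1:1 pp2:1
Op 5: read(P0, v0) -> 21. No state change.
Op 6: fork(P1) -> P2. 3 ppages; refcounts: pp0:3 pp1:1 pp2:2
Op 7: read(P1, v1) -> 118. No state change.

Answer: 3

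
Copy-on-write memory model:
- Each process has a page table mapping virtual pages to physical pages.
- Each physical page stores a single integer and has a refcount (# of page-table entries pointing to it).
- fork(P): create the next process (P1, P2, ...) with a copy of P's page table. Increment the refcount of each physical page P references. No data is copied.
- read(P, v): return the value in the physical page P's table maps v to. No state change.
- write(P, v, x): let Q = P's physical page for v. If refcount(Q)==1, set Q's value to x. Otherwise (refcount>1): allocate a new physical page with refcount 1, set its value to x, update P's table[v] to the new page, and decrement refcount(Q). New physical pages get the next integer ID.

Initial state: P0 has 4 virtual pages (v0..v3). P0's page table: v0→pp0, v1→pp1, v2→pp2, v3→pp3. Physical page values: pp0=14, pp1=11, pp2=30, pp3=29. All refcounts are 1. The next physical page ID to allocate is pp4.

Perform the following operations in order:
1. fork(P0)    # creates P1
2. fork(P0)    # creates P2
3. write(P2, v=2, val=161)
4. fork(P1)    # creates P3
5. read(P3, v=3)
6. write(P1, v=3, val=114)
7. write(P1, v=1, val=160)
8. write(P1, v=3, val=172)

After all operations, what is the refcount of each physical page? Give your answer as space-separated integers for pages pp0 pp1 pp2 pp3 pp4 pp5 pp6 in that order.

Op 1: fork(P0) -> P1. 4 ppages; refcounts: pp0:2 pp1:2 pp2:2 pp3:2
Op 2: fork(P0) -> P2. 4 ppages; refcounts: pp0:3 pp1:3 pp2:3 pp3:3
Op 3: write(P2, v2, 161). refcount(pp2)=3>1 -> COPY to pp4. 5 ppages; refcounts: pp0:3 pp1:3 pp2:2 pp3:3 pp4:1
Op 4: fork(P1) -> P3. 5 ppages; refcounts: pp0:4 pp1:4 pp2:3 pp3:4 pp4:1
Op 5: read(P3, v3) -> 29. No state change.
Op 6: write(P1, v3, 114). refcount(pp3)=4>1 -> COPY to pp5. 6 ppages; refcounts: pp0:4 pp1:4 pp2:3 pp3:3 pp4:1 pp5:1
Op 7: write(P1, v1, 160). refcount(pp1)=4>1 -> COPY to pp6. 7 ppages; refcounts: pp0:4 pp1:3 pp2:3 pp3:3 pp4:1 pp5:1 pp6:1
Op 8: write(P1, v3, 172). refcount(pp5)=1 -> write in place. 7 ppages; refcounts: pp0:4 pp1:3 pp2:3 pp3:3 pp4:1 pp5:1 pp6:1

Answer: 4 3 3 3 1 1 1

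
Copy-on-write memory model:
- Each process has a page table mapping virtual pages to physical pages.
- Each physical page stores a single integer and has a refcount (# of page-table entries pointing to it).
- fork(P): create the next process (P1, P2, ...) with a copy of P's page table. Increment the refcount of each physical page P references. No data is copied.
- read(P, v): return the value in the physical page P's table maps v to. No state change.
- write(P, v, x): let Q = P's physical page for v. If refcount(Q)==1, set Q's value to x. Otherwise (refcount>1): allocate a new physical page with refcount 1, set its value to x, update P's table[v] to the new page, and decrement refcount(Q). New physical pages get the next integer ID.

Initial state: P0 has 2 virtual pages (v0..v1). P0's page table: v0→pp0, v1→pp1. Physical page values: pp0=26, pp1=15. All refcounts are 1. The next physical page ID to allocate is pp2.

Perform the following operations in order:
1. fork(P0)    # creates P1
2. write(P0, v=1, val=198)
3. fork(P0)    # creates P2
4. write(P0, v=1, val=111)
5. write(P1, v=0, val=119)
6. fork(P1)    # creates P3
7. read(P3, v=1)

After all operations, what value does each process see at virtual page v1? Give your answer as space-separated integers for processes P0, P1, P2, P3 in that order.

Op 1: fork(P0) -> P1. 2 ppages; refcounts: pp0:2 pp1:2
Op 2: write(P0, v1, 198). refcount(pp1)=2>1 -> COPY to pp2. 3 ppages; refcounts: pp0:2 pp1:1 pp2:1
Op 3: fork(P0) -> P2. 3 ppages; refcounts: pp0:3 pp1:1 pp2:2
Op 4: write(P0, v1, 111). refcount(pp2)=2>1 -> COPY to pp3. 4 ppages; refcounts: pp0:3 pp1:1 pp2:1 pp3:1
Op 5: write(P1, v0, 119). refcount(pp0)=3>1 -> COPY to pp4. 5 ppages; refcounts: pp0:2 pp1:1 pp2:1 pp3:1 pp4:1
Op 6: fork(P1) -> P3. 5 ppages; refcounts: pp0:2 pp1:2 pp2:1 pp3:1 pp4:2
Op 7: read(P3, v1) -> 15. No state change.
P0: v1 -> pp3 = 111
P1: v1 -> pp1 = 15
P2: v1 -> pp2 = 198
P3: v1 -> pp1 = 15

Answer: 111 15 198 15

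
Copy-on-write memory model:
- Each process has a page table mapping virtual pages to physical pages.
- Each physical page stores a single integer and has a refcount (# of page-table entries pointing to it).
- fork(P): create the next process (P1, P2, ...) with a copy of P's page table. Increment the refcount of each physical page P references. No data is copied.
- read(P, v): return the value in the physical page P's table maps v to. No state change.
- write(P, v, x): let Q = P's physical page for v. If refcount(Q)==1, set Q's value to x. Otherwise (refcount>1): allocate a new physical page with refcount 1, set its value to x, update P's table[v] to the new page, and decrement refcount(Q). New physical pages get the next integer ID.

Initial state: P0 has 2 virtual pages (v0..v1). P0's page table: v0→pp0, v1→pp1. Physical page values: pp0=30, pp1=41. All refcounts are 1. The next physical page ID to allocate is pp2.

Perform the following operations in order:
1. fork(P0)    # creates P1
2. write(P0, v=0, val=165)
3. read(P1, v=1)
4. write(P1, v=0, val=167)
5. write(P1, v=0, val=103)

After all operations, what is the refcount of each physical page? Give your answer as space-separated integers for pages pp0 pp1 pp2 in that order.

Answer: 1 2 1

Derivation:
Op 1: fork(P0) -> P1. 2 ppages; refcounts: pp0:2 pp1:2
Op 2: write(P0, v0, 165). refcount(pp0)=2>1 -> COPY to pp2. 3 ppages; refcounts: pp0:1 pp1:2 pp2:1
Op 3: read(P1, v1) -> 41. No state change.
Op 4: write(P1, v0, 167). refcount(pp0)=1 -> write in place. 3 ppages; refcounts: pp0:1 pp1:2 pp2:1
Op 5: write(P1, v0, 103). refcount(pp0)=1 -> write in place. 3 ppages; refcounts: pp0:1 pp1:2 pp2:1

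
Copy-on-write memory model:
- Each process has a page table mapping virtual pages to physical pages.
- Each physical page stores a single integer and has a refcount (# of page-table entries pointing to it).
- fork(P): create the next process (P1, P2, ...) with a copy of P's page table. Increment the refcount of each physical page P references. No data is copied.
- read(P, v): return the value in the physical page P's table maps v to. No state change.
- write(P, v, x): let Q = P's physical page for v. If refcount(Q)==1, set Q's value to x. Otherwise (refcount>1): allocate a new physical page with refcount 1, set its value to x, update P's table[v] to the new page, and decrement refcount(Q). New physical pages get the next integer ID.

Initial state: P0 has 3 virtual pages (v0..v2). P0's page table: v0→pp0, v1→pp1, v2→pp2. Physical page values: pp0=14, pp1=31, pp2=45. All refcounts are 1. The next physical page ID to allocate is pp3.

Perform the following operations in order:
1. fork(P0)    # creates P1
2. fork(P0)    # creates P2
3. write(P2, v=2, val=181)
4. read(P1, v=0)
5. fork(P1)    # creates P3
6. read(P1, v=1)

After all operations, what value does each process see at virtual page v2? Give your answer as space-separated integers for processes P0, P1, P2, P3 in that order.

Op 1: fork(P0) -> P1. 3 ppages; refcounts: pp0:2 pp1:2 pp2:2
Op 2: fork(P0) -> P2. 3 ppages; refcounts: pp0:3 pp1:3 pp2:3
Op 3: write(P2, v2, 181). refcount(pp2)=3>1 -> COPY to pp3. 4 ppages; refcounts: pp0:3 pp1:3 pp2:2 pp3:1
Op 4: read(P1, v0) -> 14. No state change.
Op 5: fork(P1) -> P3. 4 ppages; refcounts: pp0:4 pp1:4 pp2:3 pp3:1
Op 6: read(P1, v1) -> 31. No state change.
P0: v2 -> pp2 = 45
P1: v2 -> pp2 = 45
P2: v2 -> pp3 = 181
P3: v2 -> pp2 = 45

Answer: 45 45 181 45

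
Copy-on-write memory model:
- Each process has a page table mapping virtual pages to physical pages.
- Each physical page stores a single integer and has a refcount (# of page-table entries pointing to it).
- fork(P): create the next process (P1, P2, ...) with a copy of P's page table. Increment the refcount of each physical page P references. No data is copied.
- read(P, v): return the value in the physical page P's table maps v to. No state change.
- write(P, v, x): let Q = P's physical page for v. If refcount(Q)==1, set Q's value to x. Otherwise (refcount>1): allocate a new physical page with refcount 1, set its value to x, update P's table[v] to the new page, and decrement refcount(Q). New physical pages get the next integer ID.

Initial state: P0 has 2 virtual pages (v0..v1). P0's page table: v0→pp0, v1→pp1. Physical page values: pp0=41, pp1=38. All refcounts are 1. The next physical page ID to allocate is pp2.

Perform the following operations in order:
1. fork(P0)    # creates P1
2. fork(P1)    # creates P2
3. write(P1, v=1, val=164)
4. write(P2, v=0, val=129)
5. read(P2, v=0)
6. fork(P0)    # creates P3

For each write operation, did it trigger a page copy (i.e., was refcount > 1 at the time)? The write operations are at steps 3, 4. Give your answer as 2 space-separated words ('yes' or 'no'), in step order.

Op 1: fork(P0) -> P1. 2 ppages; refcounts: pp0:2 pp1:2
Op 2: fork(P1) -> P2. 2 ppages; refcounts: pp0:3 pp1:3
Op 3: write(P1, v1, 164). refcount(pp1)=3>1 -> COPY to pp2. 3 ppages; refcounts: pp0:3 pp1:2 pp2:1
Op 4: write(P2, v0, 129). refcount(pp0)=3>1 -> COPY to pp3. 4 ppages; refcounts: pp0:2 pp1:2 pp2:1 pp3:1
Op 5: read(P2, v0) -> 129. No state change.
Op 6: fork(P0) -> P3. 4 ppages; refcounts: pp0:3 pp1:3 pp2:1 pp3:1

yes yes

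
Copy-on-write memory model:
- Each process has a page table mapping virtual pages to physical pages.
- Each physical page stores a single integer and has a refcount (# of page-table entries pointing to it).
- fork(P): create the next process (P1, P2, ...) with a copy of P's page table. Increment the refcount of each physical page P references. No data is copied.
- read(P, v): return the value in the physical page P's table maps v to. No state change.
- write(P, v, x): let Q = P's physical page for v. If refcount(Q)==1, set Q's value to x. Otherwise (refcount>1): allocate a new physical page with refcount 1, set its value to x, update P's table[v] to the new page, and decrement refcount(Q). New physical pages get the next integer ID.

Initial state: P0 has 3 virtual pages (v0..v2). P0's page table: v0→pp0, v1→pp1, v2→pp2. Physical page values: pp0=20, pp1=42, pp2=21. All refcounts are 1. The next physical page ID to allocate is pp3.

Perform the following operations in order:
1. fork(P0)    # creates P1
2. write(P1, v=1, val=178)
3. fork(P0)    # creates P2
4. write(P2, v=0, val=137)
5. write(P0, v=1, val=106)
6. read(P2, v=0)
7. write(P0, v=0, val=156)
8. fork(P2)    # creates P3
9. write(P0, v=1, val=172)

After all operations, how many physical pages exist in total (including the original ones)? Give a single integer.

Answer: 7

Derivation:
Op 1: fork(P0) -> P1. 3 ppages; refcounts: pp0:2 pp1:2 pp2:2
Op 2: write(P1, v1, 178). refcount(pp1)=2>1 -> COPY to pp3. 4 ppages; refcounts: pp0:2 pp1:1 pp2:2 pp3:1
Op 3: fork(P0) -> P2. 4 ppages; refcounts: pp0:3 pp1:2 pp2:3 pp3:1
Op 4: write(P2, v0, 137). refcount(pp0)=3>1 -> COPY to pp4. 5 ppages; refcounts: pp0:2 pp1:2 pp2:3 pp3:1 pp4:1
Op 5: write(P0, v1, 106). refcount(pp1)=2>1 -> COPY to pp5. 6 ppages; refcounts: pp0:2 pp1:1 pp2:3 pp3:1 pp4:1 pp5:1
Op 6: read(P2, v0) -> 137. No state change.
Op 7: write(P0, v0, 156). refcount(pp0)=2>1 -> COPY to pp6. 7 ppages; refcounts: pp0:1 pp1:1 pp2:3 pp3:1 pp4:1 pp5:1 pp6:1
Op 8: fork(P2) -> P3. 7 ppages; refcounts: pp0:1 pp1:2 pp2:4 pp3:1 pp4:2 pp5:1 pp6:1
Op 9: write(P0, v1, 172). refcount(pp5)=1 -> write in place. 7 ppages; refcounts: pp0:1 pp1:2 pp2:4 pp3:1 pp4:2 pp5:1 pp6:1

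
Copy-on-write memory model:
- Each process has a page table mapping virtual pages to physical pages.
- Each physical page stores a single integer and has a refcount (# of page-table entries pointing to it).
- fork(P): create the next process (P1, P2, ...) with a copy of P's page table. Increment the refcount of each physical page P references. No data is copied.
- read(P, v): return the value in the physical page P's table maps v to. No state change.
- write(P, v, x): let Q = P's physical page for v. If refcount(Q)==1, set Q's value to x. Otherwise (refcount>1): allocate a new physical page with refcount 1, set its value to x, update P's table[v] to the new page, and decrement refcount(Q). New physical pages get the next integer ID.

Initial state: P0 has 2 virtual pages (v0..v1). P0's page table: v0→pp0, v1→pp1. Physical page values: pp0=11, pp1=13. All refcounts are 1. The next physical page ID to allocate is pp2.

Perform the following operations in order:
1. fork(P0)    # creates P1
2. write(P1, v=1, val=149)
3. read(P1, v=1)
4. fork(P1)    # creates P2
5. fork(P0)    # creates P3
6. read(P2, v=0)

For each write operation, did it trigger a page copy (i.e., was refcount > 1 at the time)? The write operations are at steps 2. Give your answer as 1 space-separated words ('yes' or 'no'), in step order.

Op 1: fork(P0) -> P1. 2 ppages; refcounts: pp0:2 pp1:2
Op 2: write(P1, v1, 149). refcount(pp1)=2>1 -> COPY to pp2. 3 ppages; refcounts: pp0:2 pp1:1 pp2:1
Op 3: read(P1, v1) -> 149. No state change.
Op 4: fork(P1) -> P2. 3 ppages; refcounts: pp0:3 pp1:1 pp2:2
Op 5: fork(P0) -> P3. 3 ppages; refcounts: pp0:4 pp1:2 pp2:2
Op 6: read(P2, v0) -> 11. No state change.

yes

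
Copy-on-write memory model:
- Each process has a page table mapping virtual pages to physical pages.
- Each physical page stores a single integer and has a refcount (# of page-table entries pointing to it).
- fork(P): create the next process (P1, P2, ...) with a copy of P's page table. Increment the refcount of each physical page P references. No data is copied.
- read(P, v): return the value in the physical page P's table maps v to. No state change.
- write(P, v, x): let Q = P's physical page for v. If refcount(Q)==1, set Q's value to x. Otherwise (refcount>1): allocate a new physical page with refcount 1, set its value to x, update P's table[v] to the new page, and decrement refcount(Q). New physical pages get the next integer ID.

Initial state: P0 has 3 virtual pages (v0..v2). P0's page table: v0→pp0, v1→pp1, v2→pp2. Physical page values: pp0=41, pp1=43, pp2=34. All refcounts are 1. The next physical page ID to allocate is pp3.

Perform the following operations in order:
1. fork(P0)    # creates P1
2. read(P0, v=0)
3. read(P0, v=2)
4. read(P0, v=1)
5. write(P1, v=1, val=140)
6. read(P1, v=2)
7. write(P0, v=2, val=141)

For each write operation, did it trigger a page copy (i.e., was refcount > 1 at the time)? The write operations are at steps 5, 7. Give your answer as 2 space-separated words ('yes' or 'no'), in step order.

Op 1: fork(P0) -> P1. 3 ppages; refcounts: pp0:2 pp1:2 pp2:2
Op 2: read(P0, v0) -> 41. No state change.
Op 3: read(P0, v2) -> 34. No state change.
Op 4: read(P0, v1) -> 43. No state change.
Op 5: write(P1, v1, 140). refcount(pp1)=2>1 -> COPY to pp3. 4 ppages; refcounts: pp0:2 pp1:1 pp2:2 pp3:1
Op 6: read(P1, v2) -> 34. No state change.
Op 7: write(P0, v2, 141). refcount(pp2)=2>1 -> COPY to pp4. 5 ppages; refcounts: pp0:2 pp1:1 pp2:1 pp3:1 pp4:1

yes yes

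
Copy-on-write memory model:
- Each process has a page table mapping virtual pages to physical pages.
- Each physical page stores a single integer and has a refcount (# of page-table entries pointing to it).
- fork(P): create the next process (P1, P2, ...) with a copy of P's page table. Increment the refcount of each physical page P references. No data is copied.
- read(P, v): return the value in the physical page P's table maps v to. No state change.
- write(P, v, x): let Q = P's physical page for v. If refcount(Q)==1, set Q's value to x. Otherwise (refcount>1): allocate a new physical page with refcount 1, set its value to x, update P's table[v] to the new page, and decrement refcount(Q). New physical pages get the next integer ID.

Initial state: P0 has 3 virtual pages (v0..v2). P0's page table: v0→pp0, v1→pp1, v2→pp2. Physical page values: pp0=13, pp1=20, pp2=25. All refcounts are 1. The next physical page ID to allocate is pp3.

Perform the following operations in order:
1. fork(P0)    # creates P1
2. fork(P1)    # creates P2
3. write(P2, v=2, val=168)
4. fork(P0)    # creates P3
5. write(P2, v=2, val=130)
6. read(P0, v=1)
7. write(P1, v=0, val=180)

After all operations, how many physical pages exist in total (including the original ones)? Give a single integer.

Answer: 5

Derivation:
Op 1: fork(P0) -> P1. 3 ppages; refcounts: pp0:2 pp1:2 pp2:2
Op 2: fork(P1) -> P2. 3 ppages; refcounts: pp0:3 pp1:3 pp2:3
Op 3: write(P2, v2, 168). refcount(pp2)=3>1 -> COPY to pp3. 4 ppages; refcounts: pp0:3 pp1:3 pp2:2 pp3:1
Op 4: fork(P0) -> P3. 4 ppages; refcounts: pp0:4 pp1:4 pp2:3 pp3:1
Op 5: write(P2, v2, 130). refcount(pp3)=1 -> write in place. 4 ppages; refcounts: pp0:4 pp1:4 pp2:3 pp3:1
Op 6: read(P0, v1) -> 20. No state change.
Op 7: write(P1, v0, 180). refcount(pp0)=4>1 -> COPY to pp4. 5 ppages; refcounts: pp0:3 pp1:4 pp2:3 pp3:1 pp4:1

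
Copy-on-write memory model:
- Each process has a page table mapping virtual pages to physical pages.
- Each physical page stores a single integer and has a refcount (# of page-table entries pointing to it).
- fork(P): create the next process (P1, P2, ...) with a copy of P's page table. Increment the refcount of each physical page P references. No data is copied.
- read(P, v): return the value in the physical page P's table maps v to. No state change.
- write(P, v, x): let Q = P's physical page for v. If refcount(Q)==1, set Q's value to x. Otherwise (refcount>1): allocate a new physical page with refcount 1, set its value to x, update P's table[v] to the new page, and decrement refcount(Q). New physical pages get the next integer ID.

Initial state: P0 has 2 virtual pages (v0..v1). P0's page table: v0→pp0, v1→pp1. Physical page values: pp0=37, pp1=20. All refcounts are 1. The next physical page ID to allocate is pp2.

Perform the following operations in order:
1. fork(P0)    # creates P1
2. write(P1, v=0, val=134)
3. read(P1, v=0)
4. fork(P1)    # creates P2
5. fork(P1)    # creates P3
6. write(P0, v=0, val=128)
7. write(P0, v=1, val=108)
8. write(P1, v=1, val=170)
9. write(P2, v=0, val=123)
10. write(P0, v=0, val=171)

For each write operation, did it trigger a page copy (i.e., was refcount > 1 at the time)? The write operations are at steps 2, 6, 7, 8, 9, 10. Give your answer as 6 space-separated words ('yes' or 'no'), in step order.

Op 1: fork(P0) -> P1. 2 ppages; refcounts: pp0:2 pp1:2
Op 2: write(P1, v0, 134). refcount(pp0)=2>1 -> COPY to pp2. 3 ppages; refcounts: pp0:1 pp1:2 pp2:1
Op 3: read(P1, v0) -> 134. No state change.
Op 4: fork(P1) -> P2. 3 ppages; refcounts: pp0:1 pp1:3 pp2:2
Op 5: fork(P1) -> P3. 3 ppages; refcounts: pp0:1 pp1:4 pp2:3
Op 6: write(P0, v0, 128). refcount(pp0)=1 -> write in place. 3 ppages; refcounts: pp0:1 pp1:4 pp2:3
Op 7: write(P0, v1, 108). refcount(pp1)=4>1 -> COPY to pp3. 4 ppages; refcounts: pp0:1 pp1:3 pp2:3 pp3:1
Op 8: write(P1, v1, 170). refcount(pp1)=3>1 -> COPY to pp4. 5 ppages; refcounts: pp0:1 pp1:2 pp2:3 pp3:1 pp4:1
Op 9: write(P2, v0, 123). refcount(pp2)=3>1 -> COPY to pp5. 6 ppages; refcounts: pp0:1 pp1:2 pp2:2 pp3:1 pp4:1 pp5:1
Op 10: write(P0, v0, 171). refcount(pp0)=1 -> write in place. 6 ppages; refcounts: pp0:1 pp1:2 pp2:2 pp3:1 pp4:1 pp5:1

yes no yes yes yes no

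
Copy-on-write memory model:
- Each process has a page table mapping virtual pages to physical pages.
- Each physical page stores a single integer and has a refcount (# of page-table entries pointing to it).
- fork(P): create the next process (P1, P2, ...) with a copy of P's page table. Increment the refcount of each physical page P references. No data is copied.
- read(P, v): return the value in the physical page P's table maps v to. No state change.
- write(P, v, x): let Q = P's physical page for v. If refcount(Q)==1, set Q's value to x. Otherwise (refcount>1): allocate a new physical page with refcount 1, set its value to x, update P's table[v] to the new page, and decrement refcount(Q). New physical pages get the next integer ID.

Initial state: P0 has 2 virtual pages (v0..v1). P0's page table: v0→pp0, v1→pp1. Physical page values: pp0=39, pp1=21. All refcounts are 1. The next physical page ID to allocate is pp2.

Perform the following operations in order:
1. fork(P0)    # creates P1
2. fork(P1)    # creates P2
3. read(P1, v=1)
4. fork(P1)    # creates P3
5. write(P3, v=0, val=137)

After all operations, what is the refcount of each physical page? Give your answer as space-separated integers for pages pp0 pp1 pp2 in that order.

Op 1: fork(P0) -> P1. 2 ppages; refcounts: pp0:2 pp1:2
Op 2: fork(P1) -> P2. 2 ppages; refcounts: pp0:3 pp1:3
Op 3: read(P1, v1) -> 21. No state change.
Op 4: fork(P1) -> P3. 2 ppages; refcounts: pp0:4 pp1:4
Op 5: write(P3, v0, 137). refcount(pp0)=4>1 -> COPY to pp2. 3 ppages; refcounts: pp0:3 pp1:4 pp2:1

Answer: 3 4 1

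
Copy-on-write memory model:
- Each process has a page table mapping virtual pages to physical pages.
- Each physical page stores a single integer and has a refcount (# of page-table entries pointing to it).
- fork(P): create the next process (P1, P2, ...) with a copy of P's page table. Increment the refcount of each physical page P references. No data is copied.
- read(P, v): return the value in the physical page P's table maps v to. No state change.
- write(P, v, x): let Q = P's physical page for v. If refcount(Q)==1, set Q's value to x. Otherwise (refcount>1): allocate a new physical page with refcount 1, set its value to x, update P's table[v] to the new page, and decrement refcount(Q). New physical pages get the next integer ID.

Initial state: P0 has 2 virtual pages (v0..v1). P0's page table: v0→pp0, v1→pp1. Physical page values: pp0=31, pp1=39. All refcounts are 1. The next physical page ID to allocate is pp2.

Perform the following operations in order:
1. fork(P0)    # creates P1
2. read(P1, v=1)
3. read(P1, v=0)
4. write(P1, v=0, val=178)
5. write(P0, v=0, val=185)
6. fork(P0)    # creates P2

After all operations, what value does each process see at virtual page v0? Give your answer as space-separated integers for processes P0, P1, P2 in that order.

Op 1: fork(P0) -> P1. 2 ppages; refcounts: pp0:2 pp1:2
Op 2: read(P1, v1) -> 39. No state change.
Op 3: read(P1, v0) -> 31. No state change.
Op 4: write(P1, v0, 178). refcount(pp0)=2>1 -> COPY to pp2. 3 ppages; refcounts: pp0:1 pp1:2 pp2:1
Op 5: write(P0, v0, 185). refcount(pp0)=1 -> write in place. 3 ppages; refcounts: pp0:1 pp1:2 pp2:1
Op 6: fork(P0) -> P2. 3 ppages; refcounts: pp0:2 pp1:3 pp2:1
P0: v0 -> pp0 = 185
P1: v0 -> pp2 = 178
P2: v0 -> pp0 = 185

Answer: 185 178 185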